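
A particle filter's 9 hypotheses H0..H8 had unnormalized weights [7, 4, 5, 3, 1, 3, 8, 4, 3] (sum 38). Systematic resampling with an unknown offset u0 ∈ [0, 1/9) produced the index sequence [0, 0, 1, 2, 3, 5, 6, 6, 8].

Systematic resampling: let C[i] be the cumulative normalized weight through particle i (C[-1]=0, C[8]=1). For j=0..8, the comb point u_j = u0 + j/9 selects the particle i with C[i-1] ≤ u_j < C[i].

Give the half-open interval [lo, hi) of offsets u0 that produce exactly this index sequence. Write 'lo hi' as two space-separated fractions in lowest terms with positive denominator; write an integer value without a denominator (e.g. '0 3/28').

11/342 13/342

C = [7/38, 11/38, 8/19, 1/2, 10/19, 23/38, 31/38, 35/38, 1]
j=0 picked index 0: u0 ∈ [0, 7/38)
j=1 picked index 0: u0 ∈ [-1/9, 25/342)
j=2 picked index 1: u0 ∈ [-13/342, 23/342)
j=3 picked index 2: u0 ∈ [-5/114, 5/57)
j=4 picked index 3: u0 ∈ [-4/171, 1/18)
j=5 picked index 5: u0 ∈ [-5/171, 17/342)
j=6 picked index 6: u0 ∈ [-7/114, 17/114)
j=7 picked index 6: u0 ∈ [-59/342, 13/342)
j=8 picked index 8: u0 ∈ [11/342, 1/9)
intersection: [11/342, 13/342)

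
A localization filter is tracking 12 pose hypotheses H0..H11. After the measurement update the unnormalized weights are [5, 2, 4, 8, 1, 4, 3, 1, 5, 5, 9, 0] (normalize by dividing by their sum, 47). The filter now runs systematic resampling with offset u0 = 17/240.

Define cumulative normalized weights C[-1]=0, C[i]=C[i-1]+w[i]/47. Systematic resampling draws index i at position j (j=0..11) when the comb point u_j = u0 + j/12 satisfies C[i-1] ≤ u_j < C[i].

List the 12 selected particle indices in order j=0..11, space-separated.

0 2 3 3 3 5 6 8 9 10 10 10

C = [5/47, 7/47, 11/47, 19/47, 20/47, 24/47, 27/47, 28/47, 33/47, 38/47, 1, 1]
j=0: u_0=17/240 ∈ [0, 5/47) → index 0
j=1: u_1=37/240 ∈ [7/47, 11/47) → index 2
j=2: u_2=19/80 ∈ [11/47, 19/47) → index 3
j=3: u_3=77/240 ∈ [11/47, 19/47) → index 3
j=4: u_4=97/240 ∈ [11/47, 19/47) → index 3
j=5: u_5=39/80 ∈ [20/47, 24/47) → index 5
j=6: u_6=137/240 ∈ [24/47, 27/47) → index 6
j=7: u_7=157/240 ∈ [28/47, 33/47) → index 8
j=8: u_8=59/80 ∈ [33/47, 38/47) → index 9
j=9: u_9=197/240 ∈ [38/47, 1) → index 10
j=10: u_10=217/240 ∈ [38/47, 1) → index 10
j=11: u_11=79/80 ∈ [38/47, 1) → index 10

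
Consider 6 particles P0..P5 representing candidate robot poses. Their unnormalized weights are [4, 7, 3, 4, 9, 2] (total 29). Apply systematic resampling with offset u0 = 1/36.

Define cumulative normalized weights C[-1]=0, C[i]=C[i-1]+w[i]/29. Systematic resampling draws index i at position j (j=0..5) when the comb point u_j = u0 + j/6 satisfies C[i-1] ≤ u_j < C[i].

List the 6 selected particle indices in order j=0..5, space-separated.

C = [4/29, 11/29, 14/29, 18/29, 27/29, 1]
j=0: u_0=1/36 ∈ [0, 4/29) → index 0
j=1: u_1=7/36 ∈ [4/29, 11/29) → index 1
j=2: u_2=13/36 ∈ [4/29, 11/29) → index 1
j=3: u_3=19/36 ∈ [14/29, 18/29) → index 3
j=4: u_4=25/36 ∈ [18/29, 27/29) → index 4
j=5: u_5=31/36 ∈ [18/29, 27/29) → index 4

0 1 1 3 4 4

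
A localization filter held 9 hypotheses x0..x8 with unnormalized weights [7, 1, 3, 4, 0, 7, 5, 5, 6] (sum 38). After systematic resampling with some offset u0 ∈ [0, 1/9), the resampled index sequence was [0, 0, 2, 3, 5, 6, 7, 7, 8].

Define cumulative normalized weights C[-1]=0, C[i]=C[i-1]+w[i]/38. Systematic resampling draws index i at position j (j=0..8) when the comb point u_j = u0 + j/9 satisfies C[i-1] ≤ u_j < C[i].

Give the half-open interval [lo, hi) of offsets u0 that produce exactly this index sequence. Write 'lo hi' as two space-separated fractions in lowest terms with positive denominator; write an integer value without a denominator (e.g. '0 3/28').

5/114 7/114

C = [7/38, 4/19, 11/38, 15/38, 15/38, 11/19, 27/38, 16/19, 1]
j=0 picked index 0: u0 ∈ [0, 7/38)
j=1 picked index 0: u0 ∈ [-1/9, 25/342)
j=2 picked index 2: u0 ∈ [-2/171, 23/342)
j=3 picked index 3: u0 ∈ [-5/114, 7/114)
j=4 picked index 5: u0 ∈ [-17/342, 23/171)
j=5 picked index 6: u0 ∈ [4/171, 53/342)
j=6 picked index 7: u0 ∈ [5/114, 10/57)
j=7 picked index 7: u0 ∈ [-23/342, 11/171)
j=8 picked index 8: u0 ∈ [-8/171, 1/9)
intersection: [5/114, 7/114)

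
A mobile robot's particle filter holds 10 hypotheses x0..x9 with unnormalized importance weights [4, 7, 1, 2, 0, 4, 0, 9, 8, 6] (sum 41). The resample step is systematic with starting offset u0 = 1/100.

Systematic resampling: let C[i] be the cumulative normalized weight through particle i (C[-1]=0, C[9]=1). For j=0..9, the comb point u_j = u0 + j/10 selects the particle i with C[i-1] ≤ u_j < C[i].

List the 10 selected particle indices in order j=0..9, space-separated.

C = [4/41, 11/41, 12/41, 14/41, 14/41, 18/41, 18/41, 27/41, 35/41, 1]
j=0: u_0=1/100 ∈ [0, 4/41) → index 0
j=1: u_1=11/100 ∈ [4/41, 11/41) → index 1
j=2: u_2=21/100 ∈ [4/41, 11/41) → index 1
j=3: u_3=31/100 ∈ [12/41, 14/41) → index 3
j=4: u_4=41/100 ∈ [14/41, 18/41) → index 5
j=5: u_5=51/100 ∈ [18/41, 27/41) → index 7
j=6: u_6=61/100 ∈ [18/41, 27/41) → index 7
j=7: u_7=71/100 ∈ [27/41, 35/41) → index 8
j=8: u_8=81/100 ∈ [27/41, 35/41) → index 8
j=9: u_9=91/100 ∈ [35/41, 1) → index 9

0 1 1 3 5 7 7 8 8 9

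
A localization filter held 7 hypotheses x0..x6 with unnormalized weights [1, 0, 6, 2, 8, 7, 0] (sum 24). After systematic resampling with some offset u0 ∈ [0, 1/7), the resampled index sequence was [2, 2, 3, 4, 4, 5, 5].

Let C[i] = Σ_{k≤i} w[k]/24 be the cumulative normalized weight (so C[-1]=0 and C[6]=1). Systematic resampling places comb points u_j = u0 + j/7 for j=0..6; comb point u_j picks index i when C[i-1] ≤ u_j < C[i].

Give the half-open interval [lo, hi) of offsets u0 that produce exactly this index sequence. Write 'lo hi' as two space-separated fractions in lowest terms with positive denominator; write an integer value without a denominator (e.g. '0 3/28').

C = [1/24, 1/24, 7/24, 3/8, 17/24, 1, 1]
j=0 picked index 2: u0 ∈ [1/24, 7/24)
j=1 picked index 2: u0 ∈ [-17/168, 25/168)
j=2 picked index 3: u0 ∈ [1/168, 5/56)
j=3 picked index 4: u0 ∈ [-3/56, 47/168)
j=4 picked index 4: u0 ∈ [-11/56, 23/168)
j=5 picked index 5: u0 ∈ [-1/168, 2/7)
j=6 picked index 5: u0 ∈ [-25/168, 1/7)
intersection: [1/24, 5/56)

1/24 5/56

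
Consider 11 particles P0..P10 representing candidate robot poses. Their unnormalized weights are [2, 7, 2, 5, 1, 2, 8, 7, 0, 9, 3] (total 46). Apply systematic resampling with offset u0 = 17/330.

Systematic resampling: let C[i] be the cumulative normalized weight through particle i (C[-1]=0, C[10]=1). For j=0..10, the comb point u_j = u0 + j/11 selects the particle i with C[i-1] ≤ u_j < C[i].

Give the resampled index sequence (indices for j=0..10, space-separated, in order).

C = [1/23, 9/46, 11/46, 8/23, 17/46, 19/46, 27/46, 17/23, 17/23, 43/46, 1]
j=0: u_0=17/330 ∈ [1/23, 9/46) → index 1
j=1: u_1=47/330 ∈ [1/23, 9/46) → index 1
j=2: u_2=7/30 ∈ [9/46, 11/46) → index 2
j=3: u_3=107/330 ∈ [11/46, 8/23) → index 3
j=4: u_4=137/330 ∈ [19/46, 27/46) → index 6
j=5: u_5=167/330 ∈ [19/46, 27/46) → index 6
j=6: u_6=197/330 ∈ [27/46, 17/23) → index 7
j=7: u_7=227/330 ∈ [27/46, 17/23) → index 7
j=8: u_8=257/330 ∈ [17/23, 43/46) → index 9
j=9: u_9=287/330 ∈ [17/23, 43/46) → index 9
j=10: u_10=317/330 ∈ [43/46, 1) → index 10

1 1 2 3 6 6 7 7 9 9 10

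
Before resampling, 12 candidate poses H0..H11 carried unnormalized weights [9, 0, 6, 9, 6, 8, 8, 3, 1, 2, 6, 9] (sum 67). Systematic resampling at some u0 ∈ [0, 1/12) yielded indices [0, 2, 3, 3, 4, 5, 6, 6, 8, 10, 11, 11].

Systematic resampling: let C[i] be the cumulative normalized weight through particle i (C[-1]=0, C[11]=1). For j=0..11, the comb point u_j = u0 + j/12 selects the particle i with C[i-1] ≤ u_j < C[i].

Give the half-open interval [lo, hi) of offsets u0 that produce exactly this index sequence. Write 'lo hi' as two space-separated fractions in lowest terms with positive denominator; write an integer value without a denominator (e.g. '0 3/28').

C = [9/67, 9/67, 15/67, 24/67, 30/67, 38/67, 46/67, 49/67, 50/67, 52/67, 58/67, 1]
j=0 picked index 0: u0 ∈ [0, 9/67)
j=1 picked index 2: u0 ∈ [41/804, 113/804)
j=2 picked index 3: u0 ∈ [23/402, 77/402)
j=3 picked index 3: u0 ∈ [-7/268, 29/268)
j=4 picked index 4: u0 ∈ [5/201, 23/201)
j=5 picked index 5: u0 ∈ [25/804, 121/804)
j=6 picked index 6: u0 ∈ [9/134, 25/134)
j=7 picked index 6: u0 ∈ [-13/804, 83/804)
j=8 picked index 8: u0 ∈ [13/201, 16/201)
j=9 picked index 10: u0 ∈ [7/268, 31/268)
j=10 picked index 11: u0 ∈ [13/402, 1/6)
j=11 picked index 11: u0 ∈ [-41/804, 1/12)
intersection: [9/134, 16/201)

9/134 16/201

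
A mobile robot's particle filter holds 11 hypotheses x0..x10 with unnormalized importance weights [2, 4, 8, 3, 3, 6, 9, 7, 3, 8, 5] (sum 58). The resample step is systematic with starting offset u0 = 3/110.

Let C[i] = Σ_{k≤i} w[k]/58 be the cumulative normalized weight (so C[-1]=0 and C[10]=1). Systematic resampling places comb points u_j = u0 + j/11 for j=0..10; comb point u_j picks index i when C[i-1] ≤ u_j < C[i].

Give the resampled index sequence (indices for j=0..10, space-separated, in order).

C = [1/29, 3/29, 7/29, 17/58, 10/29, 13/29, 35/58, 21/29, 45/58, 53/58, 1]
j=0: u_0=3/110 ∈ [0, 1/29) → index 0
j=1: u_1=13/110 ∈ [3/29, 7/29) → index 2
j=2: u_2=23/110 ∈ [3/29, 7/29) → index 2
j=3: u_3=3/10 ∈ [17/58, 10/29) → index 4
j=4: u_4=43/110 ∈ [10/29, 13/29) → index 5
j=5: u_5=53/110 ∈ [13/29, 35/58) → index 6
j=6: u_6=63/110 ∈ [13/29, 35/58) → index 6
j=7: u_7=73/110 ∈ [35/58, 21/29) → index 7
j=8: u_8=83/110 ∈ [21/29, 45/58) → index 8
j=9: u_9=93/110 ∈ [45/58, 53/58) → index 9
j=10: u_10=103/110 ∈ [53/58, 1) → index 10

0 2 2 4 5 6 6 7 8 9 10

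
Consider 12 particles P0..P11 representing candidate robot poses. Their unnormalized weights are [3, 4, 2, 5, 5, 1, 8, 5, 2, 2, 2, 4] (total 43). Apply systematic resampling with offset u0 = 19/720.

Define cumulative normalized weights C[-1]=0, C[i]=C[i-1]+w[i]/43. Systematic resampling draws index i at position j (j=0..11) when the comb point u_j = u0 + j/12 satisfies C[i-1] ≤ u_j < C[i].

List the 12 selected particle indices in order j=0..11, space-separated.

C = [3/43, 7/43, 9/43, 14/43, 19/43, 20/43, 28/43, 33/43, 35/43, 37/43, 39/43, 1]
j=0: u_0=19/720 ∈ [0, 3/43) → index 0
j=1: u_1=79/720 ∈ [3/43, 7/43) → index 1
j=2: u_2=139/720 ∈ [7/43, 9/43) → index 2
j=3: u_3=199/720 ∈ [9/43, 14/43) → index 3
j=4: u_4=259/720 ∈ [14/43, 19/43) → index 4
j=5: u_5=319/720 ∈ [19/43, 20/43) → index 5
j=6: u_6=379/720 ∈ [20/43, 28/43) → index 6
j=7: u_7=439/720 ∈ [20/43, 28/43) → index 6
j=8: u_8=499/720 ∈ [28/43, 33/43) → index 7
j=9: u_9=559/720 ∈ [33/43, 35/43) → index 8
j=10: u_10=619/720 ∈ [35/43, 37/43) → index 9
j=11: u_11=679/720 ∈ [39/43, 1) → index 11

0 1 2 3 4 5 6 6 7 8 9 11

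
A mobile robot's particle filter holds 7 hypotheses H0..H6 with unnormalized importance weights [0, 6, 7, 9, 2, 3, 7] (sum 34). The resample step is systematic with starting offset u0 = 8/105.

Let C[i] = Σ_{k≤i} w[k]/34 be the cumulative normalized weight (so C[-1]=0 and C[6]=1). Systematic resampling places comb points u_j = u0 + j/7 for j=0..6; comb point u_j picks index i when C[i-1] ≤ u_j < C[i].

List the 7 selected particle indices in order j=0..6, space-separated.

C = [0, 3/17, 13/34, 11/17, 12/17, 27/34, 1]
j=0: u_0=8/105 ∈ [0, 3/17) → index 1
j=1: u_1=23/105 ∈ [3/17, 13/34) → index 2
j=2: u_2=38/105 ∈ [3/17, 13/34) → index 2
j=3: u_3=53/105 ∈ [13/34, 11/17) → index 3
j=4: u_4=68/105 ∈ [11/17, 12/17) → index 4
j=5: u_5=83/105 ∈ [12/17, 27/34) → index 5
j=6: u_6=14/15 ∈ [27/34, 1) → index 6

1 2 2 3 4 5 6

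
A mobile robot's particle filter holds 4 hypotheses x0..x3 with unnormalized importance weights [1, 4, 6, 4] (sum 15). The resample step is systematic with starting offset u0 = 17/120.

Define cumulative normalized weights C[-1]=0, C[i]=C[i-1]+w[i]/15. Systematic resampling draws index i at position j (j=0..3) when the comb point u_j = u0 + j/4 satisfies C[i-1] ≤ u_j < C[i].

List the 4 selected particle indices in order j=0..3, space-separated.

1 2 2 3

C = [1/15, 1/3, 11/15, 1]
j=0: u_0=17/120 ∈ [1/15, 1/3) → index 1
j=1: u_1=47/120 ∈ [1/3, 11/15) → index 2
j=2: u_2=77/120 ∈ [1/3, 11/15) → index 2
j=3: u_3=107/120 ∈ [11/15, 1) → index 3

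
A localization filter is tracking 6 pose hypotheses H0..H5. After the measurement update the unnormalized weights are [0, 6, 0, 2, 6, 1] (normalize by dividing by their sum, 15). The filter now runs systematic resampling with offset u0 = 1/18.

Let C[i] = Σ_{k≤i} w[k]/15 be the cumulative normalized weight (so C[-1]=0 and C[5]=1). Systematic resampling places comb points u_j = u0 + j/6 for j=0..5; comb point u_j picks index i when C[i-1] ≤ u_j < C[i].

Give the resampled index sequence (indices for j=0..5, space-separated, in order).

C = [0, 2/5, 2/5, 8/15, 14/15, 1]
j=0: u_0=1/18 ∈ [0, 2/5) → index 1
j=1: u_1=2/9 ∈ [0, 2/5) → index 1
j=2: u_2=7/18 ∈ [0, 2/5) → index 1
j=3: u_3=5/9 ∈ [8/15, 14/15) → index 4
j=4: u_4=13/18 ∈ [8/15, 14/15) → index 4
j=5: u_5=8/9 ∈ [8/15, 14/15) → index 4

1 1 1 4 4 4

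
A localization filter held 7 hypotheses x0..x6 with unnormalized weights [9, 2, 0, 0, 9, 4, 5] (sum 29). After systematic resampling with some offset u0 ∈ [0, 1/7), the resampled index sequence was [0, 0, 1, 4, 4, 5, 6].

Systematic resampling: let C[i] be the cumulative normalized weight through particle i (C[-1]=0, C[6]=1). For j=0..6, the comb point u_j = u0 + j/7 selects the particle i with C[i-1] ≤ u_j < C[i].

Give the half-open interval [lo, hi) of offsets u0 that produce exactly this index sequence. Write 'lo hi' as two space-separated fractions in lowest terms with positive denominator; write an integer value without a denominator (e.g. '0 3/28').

5/203 19/203

C = [9/29, 11/29, 11/29, 11/29, 20/29, 24/29, 1]
j=0 picked index 0: u0 ∈ [0, 9/29)
j=1 picked index 0: u0 ∈ [-1/7, 34/203)
j=2 picked index 1: u0 ∈ [5/203, 19/203)
j=3 picked index 4: u0 ∈ [-10/203, 53/203)
j=4 picked index 4: u0 ∈ [-39/203, 24/203)
j=5 picked index 5: u0 ∈ [-5/203, 23/203)
j=6 picked index 6: u0 ∈ [-6/203, 1/7)
intersection: [5/203, 19/203)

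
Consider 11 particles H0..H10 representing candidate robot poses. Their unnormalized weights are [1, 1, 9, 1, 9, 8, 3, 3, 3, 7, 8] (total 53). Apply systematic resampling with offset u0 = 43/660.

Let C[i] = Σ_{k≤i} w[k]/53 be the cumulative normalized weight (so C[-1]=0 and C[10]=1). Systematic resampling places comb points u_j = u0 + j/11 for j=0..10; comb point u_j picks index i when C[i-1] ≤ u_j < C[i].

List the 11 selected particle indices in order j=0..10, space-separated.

C = [1/53, 2/53, 11/53, 12/53, 21/53, 29/53, 32/53, 35/53, 38/53, 45/53, 1]
j=0: u_0=43/660 ∈ [2/53, 11/53) → index 2
j=1: u_1=103/660 ∈ [2/53, 11/53) → index 2
j=2: u_2=163/660 ∈ [12/53, 21/53) → index 4
j=3: u_3=223/660 ∈ [12/53, 21/53) → index 4
j=4: u_4=283/660 ∈ [21/53, 29/53) → index 5
j=5: u_5=343/660 ∈ [21/53, 29/53) → index 5
j=6: u_6=403/660 ∈ [32/53, 35/53) → index 7
j=7: u_7=463/660 ∈ [35/53, 38/53) → index 8
j=8: u_8=523/660 ∈ [38/53, 45/53) → index 9
j=9: u_9=53/60 ∈ [45/53, 1) → index 10
j=10: u_10=643/660 ∈ [45/53, 1) → index 10

2 2 4 4 5 5 7 8 9 10 10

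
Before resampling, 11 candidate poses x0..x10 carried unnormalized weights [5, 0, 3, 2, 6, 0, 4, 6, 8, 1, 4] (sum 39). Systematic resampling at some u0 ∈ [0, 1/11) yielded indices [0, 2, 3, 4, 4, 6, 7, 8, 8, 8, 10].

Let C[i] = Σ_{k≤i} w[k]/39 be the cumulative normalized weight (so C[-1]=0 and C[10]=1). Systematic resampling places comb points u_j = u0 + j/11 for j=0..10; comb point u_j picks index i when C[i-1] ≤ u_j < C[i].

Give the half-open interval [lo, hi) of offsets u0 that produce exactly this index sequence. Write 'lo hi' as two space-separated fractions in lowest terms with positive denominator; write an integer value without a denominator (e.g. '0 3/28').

C = [5/39, 5/39, 8/39, 10/39, 16/39, 16/39, 20/39, 2/3, 34/39, 35/39, 1]
j=0 picked index 0: u0 ∈ [0, 5/39)
j=1 picked index 2: u0 ∈ [16/429, 49/429)
j=2 picked index 3: u0 ∈ [10/429, 32/429)
j=3 picked index 4: u0 ∈ [-7/429, 59/429)
j=4 picked index 4: u0 ∈ [-46/429, 20/429)
j=5 picked index 6: u0 ∈ [-19/429, 25/429)
j=6 picked index 7: u0 ∈ [-14/429, 4/33)
j=7 picked index 8: u0 ∈ [1/33, 101/429)
j=8 picked index 8: u0 ∈ [-2/33, 62/429)
j=9 picked index 8: u0 ∈ [-5/33, 23/429)
j=10 picked index 10: u0 ∈ [-5/429, 1/11)
intersection: [16/429, 20/429)

16/429 20/429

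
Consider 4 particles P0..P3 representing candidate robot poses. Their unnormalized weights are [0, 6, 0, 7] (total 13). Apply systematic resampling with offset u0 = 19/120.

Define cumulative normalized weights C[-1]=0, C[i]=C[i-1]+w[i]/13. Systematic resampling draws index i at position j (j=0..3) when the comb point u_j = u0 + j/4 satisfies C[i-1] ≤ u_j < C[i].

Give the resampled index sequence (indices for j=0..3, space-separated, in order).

1 1 3 3

C = [0, 6/13, 6/13, 1]
j=0: u_0=19/120 ∈ [0, 6/13) → index 1
j=1: u_1=49/120 ∈ [0, 6/13) → index 1
j=2: u_2=79/120 ∈ [6/13, 1) → index 3
j=3: u_3=109/120 ∈ [6/13, 1) → index 3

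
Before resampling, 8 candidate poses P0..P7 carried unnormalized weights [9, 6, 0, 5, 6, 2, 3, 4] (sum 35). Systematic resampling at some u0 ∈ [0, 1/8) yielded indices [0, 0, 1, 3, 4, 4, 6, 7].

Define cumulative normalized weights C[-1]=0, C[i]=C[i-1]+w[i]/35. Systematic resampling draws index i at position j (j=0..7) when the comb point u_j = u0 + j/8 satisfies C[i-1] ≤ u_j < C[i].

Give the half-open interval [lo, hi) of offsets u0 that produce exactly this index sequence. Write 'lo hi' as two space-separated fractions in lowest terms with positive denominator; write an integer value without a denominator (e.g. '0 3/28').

C = [9/35, 3/7, 3/7, 4/7, 26/35, 4/5, 31/35, 1]
j=0 picked index 0: u0 ∈ [0, 9/35)
j=1 picked index 0: u0 ∈ [-1/8, 37/280)
j=2 picked index 1: u0 ∈ [1/140, 5/28)
j=3 picked index 3: u0 ∈ [3/56, 11/56)
j=4 picked index 4: u0 ∈ [1/14, 17/70)
j=5 picked index 4: u0 ∈ [-3/56, 33/280)
j=6 picked index 6: u0 ∈ [1/20, 19/140)
j=7 picked index 7: u0 ∈ [3/280, 1/8)
intersection: [1/14, 33/280)

1/14 33/280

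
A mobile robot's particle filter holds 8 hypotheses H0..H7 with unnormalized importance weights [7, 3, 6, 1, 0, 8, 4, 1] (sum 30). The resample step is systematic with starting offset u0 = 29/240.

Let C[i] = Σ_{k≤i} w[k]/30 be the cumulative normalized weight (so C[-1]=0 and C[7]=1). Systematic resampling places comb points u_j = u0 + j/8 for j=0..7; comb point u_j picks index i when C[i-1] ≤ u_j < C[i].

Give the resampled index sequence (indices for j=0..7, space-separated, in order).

0 1 2 2 5 5 6 7

C = [7/30, 1/3, 8/15, 17/30, 17/30, 5/6, 29/30, 1]
j=0: u_0=29/240 ∈ [0, 7/30) → index 0
j=1: u_1=59/240 ∈ [7/30, 1/3) → index 1
j=2: u_2=89/240 ∈ [1/3, 8/15) → index 2
j=3: u_3=119/240 ∈ [1/3, 8/15) → index 2
j=4: u_4=149/240 ∈ [17/30, 5/6) → index 5
j=5: u_5=179/240 ∈ [17/30, 5/6) → index 5
j=6: u_6=209/240 ∈ [5/6, 29/30) → index 6
j=7: u_7=239/240 ∈ [29/30, 1) → index 7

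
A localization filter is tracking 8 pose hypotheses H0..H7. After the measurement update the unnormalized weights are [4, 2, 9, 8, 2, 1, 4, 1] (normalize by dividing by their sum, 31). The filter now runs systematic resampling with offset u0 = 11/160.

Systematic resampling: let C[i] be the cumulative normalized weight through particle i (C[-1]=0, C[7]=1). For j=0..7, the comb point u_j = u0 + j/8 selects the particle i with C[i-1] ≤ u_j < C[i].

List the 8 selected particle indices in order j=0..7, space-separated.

C = [4/31, 6/31, 15/31, 23/31, 25/31, 26/31, 30/31, 1]
j=0: u_0=11/160 ∈ [0, 4/31) → index 0
j=1: u_1=31/160 ∈ [6/31, 15/31) → index 2
j=2: u_2=51/160 ∈ [6/31, 15/31) → index 2
j=3: u_3=71/160 ∈ [6/31, 15/31) → index 2
j=4: u_4=91/160 ∈ [15/31, 23/31) → index 3
j=5: u_5=111/160 ∈ [15/31, 23/31) → index 3
j=6: u_6=131/160 ∈ [25/31, 26/31) → index 5
j=7: u_7=151/160 ∈ [26/31, 30/31) → index 6

0 2 2 2 3 3 5 6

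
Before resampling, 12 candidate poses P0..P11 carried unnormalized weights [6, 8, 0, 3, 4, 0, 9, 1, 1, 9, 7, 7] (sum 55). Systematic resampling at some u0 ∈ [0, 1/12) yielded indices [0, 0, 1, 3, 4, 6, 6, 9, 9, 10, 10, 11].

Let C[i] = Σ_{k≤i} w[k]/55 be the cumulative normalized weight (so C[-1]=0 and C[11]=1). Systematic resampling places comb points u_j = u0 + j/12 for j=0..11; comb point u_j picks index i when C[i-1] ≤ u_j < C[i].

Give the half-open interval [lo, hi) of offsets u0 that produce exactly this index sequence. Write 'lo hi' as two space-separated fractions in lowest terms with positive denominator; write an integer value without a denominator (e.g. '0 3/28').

1/220 17/660

C = [6/55, 14/55, 14/55, 17/55, 21/55, 21/55, 6/11, 31/55, 32/55, 41/55, 48/55, 1]
j=0 picked index 0: u0 ∈ [0, 6/55)
j=1 picked index 0: u0 ∈ [-1/12, 17/660)
j=2 picked index 1: u0 ∈ [-19/330, 29/330)
j=3 picked index 3: u0 ∈ [1/220, 13/220)
j=4 picked index 4: u0 ∈ [-4/165, 8/165)
j=5 picked index 6: u0 ∈ [-23/660, 17/132)
j=6 picked index 6: u0 ∈ [-13/110, 1/22)
j=7 picked index 9: u0 ∈ [-1/660, 107/660)
j=8 picked index 9: u0 ∈ [-14/165, 13/165)
j=9 picked index 10: u0 ∈ [-1/220, 27/220)
j=10 picked index 10: u0 ∈ [-29/330, 13/330)
j=11 picked index 11: u0 ∈ [-29/660, 1/12)
intersection: [1/220, 17/660)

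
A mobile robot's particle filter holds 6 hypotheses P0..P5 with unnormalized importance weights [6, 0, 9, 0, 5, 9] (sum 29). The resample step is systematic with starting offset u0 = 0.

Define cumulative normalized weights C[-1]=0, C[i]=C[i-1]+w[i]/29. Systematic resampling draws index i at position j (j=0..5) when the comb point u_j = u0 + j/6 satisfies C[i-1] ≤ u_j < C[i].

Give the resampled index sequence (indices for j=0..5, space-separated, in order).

0 0 2 2 4 5

C = [6/29, 6/29, 15/29, 15/29, 20/29, 1]
j=0: u_0=0 ∈ [0, 6/29) → index 0
j=1: u_1=1/6 ∈ [0, 6/29) → index 0
j=2: u_2=1/3 ∈ [6/29, 15/29) → index 2
j=3: u_3=1/2 ∈ [6/29, 15/29) → index 2
j=4: u_4=2/3 ∈ [15/29, 20/29) → index 4
j=5: u_5=5/6 ∈ [20/29, 1) → index 5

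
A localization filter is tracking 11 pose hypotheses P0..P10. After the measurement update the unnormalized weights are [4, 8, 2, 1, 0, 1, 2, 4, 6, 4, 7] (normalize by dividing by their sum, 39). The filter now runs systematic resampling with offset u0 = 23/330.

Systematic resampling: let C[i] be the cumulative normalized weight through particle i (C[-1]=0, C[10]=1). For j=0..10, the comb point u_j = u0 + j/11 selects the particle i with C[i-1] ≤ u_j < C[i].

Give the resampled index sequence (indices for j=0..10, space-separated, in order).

0 1 1 2 6 7 8 8 9 10 10

C = [4/39, 4/13, 14/39, 5/13, 5/13, 16/39, 6/13, 22/39, 28/39, 32/39, 1]
j=0: u_0=23/330 ∈ [0, 4/39) → index 0
j=1: u_1=53/330 ∈ [4/39, 4/13) → index 1
j=2: u_2=83/330 ∈ [4/39, 4/13) → index 1
j=3: u_3=113/330 ∈ [4/13, 14/39) → index 2
j=4: u_4=13/30 ∈ [16/39, 6/13) → index 6
j=5: u_5=173/330 ∈ [6/13, 22/39) → index 7
j=6: u_6=203/330 ∈ [22/39, 28/39) → index 8
j=7: u_7=233/330 ∈ [22/39, 28/39) → index 8
j=8: u_8=263/330 ∈ [28/39, 32/39) → index 9
j=9: u_9=293/330 ∈ [32/39, 1) → index 10
j=10: u_10=323/330 ∈ [32/39, 1) → index 10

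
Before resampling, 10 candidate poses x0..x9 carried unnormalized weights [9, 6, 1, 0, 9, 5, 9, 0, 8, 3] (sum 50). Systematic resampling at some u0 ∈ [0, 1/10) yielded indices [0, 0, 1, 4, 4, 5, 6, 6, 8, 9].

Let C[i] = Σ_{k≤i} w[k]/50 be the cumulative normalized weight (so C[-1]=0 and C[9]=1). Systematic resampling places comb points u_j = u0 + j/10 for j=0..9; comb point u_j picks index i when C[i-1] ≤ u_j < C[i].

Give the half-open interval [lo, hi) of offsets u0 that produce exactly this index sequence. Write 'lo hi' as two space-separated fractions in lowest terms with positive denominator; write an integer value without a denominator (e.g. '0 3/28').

1/25 2/25

C = [9/50, 3/10, 8/25, 8/25, 1/2, 3/5, 39/50, 39/50, 47/50, 1]
j=0 picked index 0: u0 ∈ [0, 9/50)
j=1 picked index 0: u0 ∈ [-1/10, 2/25)
j=2 picked index 1: u0 ∈ [-1/50, 1/10)
j=3 picked index 4: u0 ∈ [1/50, 1/5)
j=4 picked index 4: u0 ∈ [-2/25, 1/10)
j=5 picked index 5: u0 ∈ [0, 1/10)
j=6 picked index 6: u0 ∈ [0, 9/50)
j=7 picked index 6: u0 ∈ [-1/10, 2/25)
j=8 picked index 8: u0 ∈ [-1/50, 7/50)
j=9 picked index 9: u0 ∈ [1/25, 1/10)
intersection: [1/25, 2/25)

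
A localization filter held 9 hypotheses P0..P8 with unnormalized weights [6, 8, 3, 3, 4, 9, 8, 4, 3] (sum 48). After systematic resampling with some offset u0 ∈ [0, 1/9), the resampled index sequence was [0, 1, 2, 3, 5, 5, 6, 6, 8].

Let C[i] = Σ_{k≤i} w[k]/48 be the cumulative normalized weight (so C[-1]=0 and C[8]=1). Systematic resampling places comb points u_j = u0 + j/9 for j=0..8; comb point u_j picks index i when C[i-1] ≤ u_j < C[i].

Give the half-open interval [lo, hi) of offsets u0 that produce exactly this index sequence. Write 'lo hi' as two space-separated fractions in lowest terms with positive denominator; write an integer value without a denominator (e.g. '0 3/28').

5/72 11/144

C = [1/8, 7/24, 17/48, 5/12, 1/2, 11/16, 41/48, 15/16, 1]
j=0 picked index 0: u0 ∈ [0, 1/8)
j=1 picked index 1: u0 ∈ [1/72, 13/72)
j=2 picked index 2: u0 ∈ [5/72, 19/144)
j=3 picked index 3: u0 ∈ [1/48, 1/12)
j=4 picked index 5: u0 ∈ [1/18, 35/144)
j=5 picked index 5: u0 ∈ [-1/18, 19/144)
j=6 picked index 6: u0 ∈ [1/48, 3/16)
j=7 picked index 6: u0 ∈ [-13/144, 11/144)
j=8 picked index 8: u0 ∈ [7/144, 1/9)
intersection: [5/72, 11/144)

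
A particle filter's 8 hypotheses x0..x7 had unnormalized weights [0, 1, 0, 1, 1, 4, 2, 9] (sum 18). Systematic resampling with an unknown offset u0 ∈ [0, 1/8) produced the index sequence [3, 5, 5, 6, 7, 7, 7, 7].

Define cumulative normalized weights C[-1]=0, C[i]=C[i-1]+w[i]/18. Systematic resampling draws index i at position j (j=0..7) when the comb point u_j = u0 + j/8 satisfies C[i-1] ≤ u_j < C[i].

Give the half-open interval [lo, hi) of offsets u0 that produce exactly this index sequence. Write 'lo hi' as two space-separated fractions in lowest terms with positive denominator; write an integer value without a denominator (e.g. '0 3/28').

C = [0, 1/18, 1/18, 1/9, 1/6, 7/18, 1/2, 1]
j=0 picked index 3: u0 ∈ [1/18, 1/9)
j=1 picked index 5: u0 ∈ [1/24, 19/72)
j=2 picked index 5: u0 ∈ [-1/12, 5/36)
j=3 picked index 6: u0 ∈ [1/72, 1/8)
j=4 picked index 7: u0 ∈ [0, 1/2)
j=5 picked index 7: u0 ∈ [-1/8, 3/8)
j=6 picked index 7: u0 ∈ [-1/4, 1/4)
j=7 picked index 7: u0 ∈ [-3/8, 1/8)
intersection: [1/18, 1/9)

1/18 1/9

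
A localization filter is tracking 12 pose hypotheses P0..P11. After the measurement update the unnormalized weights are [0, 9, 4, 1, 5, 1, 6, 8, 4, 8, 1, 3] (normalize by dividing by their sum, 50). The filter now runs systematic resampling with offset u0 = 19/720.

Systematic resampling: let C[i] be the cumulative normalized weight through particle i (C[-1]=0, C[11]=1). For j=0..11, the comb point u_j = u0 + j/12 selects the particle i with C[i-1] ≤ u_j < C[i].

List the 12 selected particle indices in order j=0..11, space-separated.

C = [0, 9/50, 13/50, 7/25, 19/50, 2/5, 13/25, 17/25, 19/25, 23/25, 47/50, 1]
j=0: u_0=19/720 ∈ [0, 9/50) → index 1
j=1: u_1=79/720 ∈ [0, 9/50) → index 1
j=2: u_2=139/720 ∈ [9/50, 13/50) → index 2
j=3: u_3=199/720 ∈ [13/50, 7/25) → index 3
j=4: u_4=259/720 ∈ [7/25, 19/50) → index 4
j=5: u_5=319/720 ∈ [2/5, 13/25) → index 6
j=6: u_6=379/720 ∈ [13/25, 17/25) → index 7
j=7: u_7=439/720 ∈ [13/25, 17/25) → index 7
j=8: u_8=499/720 ∈ [17/25, 19/25) → index 8
j=9: u_9=559/720 ∈ [19/25, 23/25) → index 9
j=10: u_10=619/720 ∈ [19/25, 23/25) → index 9
j=11: u_11=679/720 ∈ [47/50, 1) → index 11

1 1 2 3 4 6 7 7 8 9 9 11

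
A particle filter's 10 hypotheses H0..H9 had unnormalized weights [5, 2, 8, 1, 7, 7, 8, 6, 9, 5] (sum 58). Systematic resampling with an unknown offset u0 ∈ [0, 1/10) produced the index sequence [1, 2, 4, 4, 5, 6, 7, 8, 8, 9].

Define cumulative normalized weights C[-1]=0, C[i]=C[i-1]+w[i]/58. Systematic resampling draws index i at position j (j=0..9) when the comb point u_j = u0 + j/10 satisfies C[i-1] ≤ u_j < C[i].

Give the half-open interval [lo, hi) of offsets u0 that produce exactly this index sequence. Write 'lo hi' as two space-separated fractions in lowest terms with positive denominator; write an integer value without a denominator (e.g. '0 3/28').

C = [5/58, 7/58, 15/58, 8/29, 23/58, 15/29, 19/29, 22/29, 53/58, 1]
j=0 picked index 1: u0 ∈ [5/58, 7/58)
j=1 picked index 2: u0 ∈ [3/145, 23/145)
j=2 picked index 4: u0 ∈ [11/145, 57/290)
j=3 picked index 4: u0 ∈ [-7/290, 14/145)
j=4 picked index 5: u0 ∈ [-1/290, 17/145)
j=5 picked index 6: u0 ∈ [1/58, 9/58)
j=6 picked index 7: u0 ∈ [8/145, 23/145)
j=7 picked index 8: u0 ∈ [17/290, 31/145)
j=8 picked index 8: u0 ∈ [-6/145, 33/290)
j=9 picked index 9: u0 ∈ [2/145, 1/10)
intersection: [5/58, 14/145)

5/58 14/145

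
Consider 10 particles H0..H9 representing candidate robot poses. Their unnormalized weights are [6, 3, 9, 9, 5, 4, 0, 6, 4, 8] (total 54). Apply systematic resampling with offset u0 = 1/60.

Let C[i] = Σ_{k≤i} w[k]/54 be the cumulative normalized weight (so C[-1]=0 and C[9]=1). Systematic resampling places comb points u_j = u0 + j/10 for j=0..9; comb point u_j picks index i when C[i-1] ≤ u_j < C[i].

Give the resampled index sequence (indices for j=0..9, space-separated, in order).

0 1 2 2 3 4 5 7 8 9

C = [1/9, 1/6, 1/3, 1/2, 16/27, 2/3, 2/3, 7/9, 23/27, 1]
j=0: u_0=1/60 ∈ [0, 1/9) → index 0
j=1: u_1=7/60 ∈ [1/9, 1/6) → index 1
j=2: u_2=13/60 ∈ [1/6, 1/3) → index 2
j=3: u_3=19/60 ∈ [1/6, 1/3) → index 2
j=4: u_4=5/12 ∈ [1/3, 1/2) → index 3
j=5: u_5=31/60 ∈ [1/2, 16/27) → index 4
j=6: u_6=37/60 ∈ [16/27, 2/3) → index 5
j=7: u_7=43/60 ∈ [2/3, 7/9) → index 7
j=8: u_8=49/60 ∈ [7/9, 23/27) → index 8
j=9: u_9=11/12 ∈ [23/27, 1) → index 9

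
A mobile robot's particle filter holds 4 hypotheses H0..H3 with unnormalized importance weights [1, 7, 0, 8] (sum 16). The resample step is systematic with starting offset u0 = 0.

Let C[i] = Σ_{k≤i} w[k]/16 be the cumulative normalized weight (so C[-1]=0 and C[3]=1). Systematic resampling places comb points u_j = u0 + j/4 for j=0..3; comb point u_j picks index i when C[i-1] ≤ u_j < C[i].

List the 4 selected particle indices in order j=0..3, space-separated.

C = [1/16, 1/2, 1/2, 1]
j=0: u_0=0 ∈ [0, 1/16) → index 0
j=1: u_1=1/4 ∈ [1/16, 1/2) → index 1
j=2: u_2=1/2 ∈ [1/2, 1) → index 3
j=3: u_3=3/4 ∈ [1/2, 1) → index 3

0 1 3 3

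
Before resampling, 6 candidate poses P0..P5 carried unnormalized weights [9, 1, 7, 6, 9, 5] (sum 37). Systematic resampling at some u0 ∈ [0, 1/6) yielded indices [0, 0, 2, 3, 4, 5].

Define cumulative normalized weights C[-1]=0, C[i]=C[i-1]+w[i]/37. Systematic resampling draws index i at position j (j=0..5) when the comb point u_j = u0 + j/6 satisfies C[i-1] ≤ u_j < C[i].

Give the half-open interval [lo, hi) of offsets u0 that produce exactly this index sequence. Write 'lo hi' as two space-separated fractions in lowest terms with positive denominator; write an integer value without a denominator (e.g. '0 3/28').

C = [9/37, 10/37, 17/37, 23/37, 32/37, 1]
j=0 picked index 0: u0 ∈ [0, 9/37)
j=1 picked index 0: u0 ∈ [-1/6, 17/222)
j=2 picked index 2: u0 ∈ [-7/111, 14/111)
j=3 picked index 3: u0 ∈ [-3/74, 9/74)
j=4 picked index 4: u0 ∈ [-5/111, 22/111)
j=5 picked index 5: u0 ∈ [7/222, 1/6)
intersection: [7/222, 17/222)

7/222 17/222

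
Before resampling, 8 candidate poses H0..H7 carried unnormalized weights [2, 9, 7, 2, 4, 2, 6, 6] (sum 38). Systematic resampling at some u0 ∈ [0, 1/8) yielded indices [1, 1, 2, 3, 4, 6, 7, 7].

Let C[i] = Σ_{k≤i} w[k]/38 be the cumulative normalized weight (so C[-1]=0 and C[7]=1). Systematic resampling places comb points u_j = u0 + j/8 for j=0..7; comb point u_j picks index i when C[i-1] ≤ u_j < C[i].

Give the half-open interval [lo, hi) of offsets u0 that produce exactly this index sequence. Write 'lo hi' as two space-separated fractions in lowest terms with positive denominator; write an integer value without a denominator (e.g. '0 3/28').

15/152 1/8

C = [1/19, 11/38, 9/19, 10/19, 12/19, 13/19, 16/19, 1]
j=0 picked index 1: u0 ∈ [1/19, 11/38)
j=1 picked index 1: u0 ∈ [-11/152, 25/152)
j=2 picked index 2: u0 ∈ [3/76, 17/76)
j=3 picked index 3: u0 ∈ [15/152, 23/152)
j=4 picked index 4: u0 ∈ [1/38, 5/38)
j=5 picked index 6: u0 ∈ [9/152, 33/152)
j=6 picked index 7: u0 ∈ [7/76, 1/4)
j=7 picked index 7: u0 ∈ [-5/152, 1/8)
intersection: [15/152, 1/8)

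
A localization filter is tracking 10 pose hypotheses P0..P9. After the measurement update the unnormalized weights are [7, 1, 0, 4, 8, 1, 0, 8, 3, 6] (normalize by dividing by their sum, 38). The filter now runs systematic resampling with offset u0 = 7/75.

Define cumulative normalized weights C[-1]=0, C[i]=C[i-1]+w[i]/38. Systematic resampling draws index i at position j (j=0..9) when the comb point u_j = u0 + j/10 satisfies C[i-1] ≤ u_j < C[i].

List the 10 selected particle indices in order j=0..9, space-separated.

0 1 3 4 4 7 7 8 9 9

C = [7/38, 4/19, 4/19, 6/19, 10/19, 21/38, 21/38, 29/38, 16/19, 1]
j=0: u_0=7/75 ∈ [0, 7/38) → index 0
j=1: u_1=29/150 ∈ [7/38, 4/19) → index 1
j=2: u_2=22/75 ∈ [4/19, 6/19) → index 3
j=3: u_3=59/150 ∈ [6/19, 10/19) → index 4
j=4: u_4=37/75 ∈ [6/19, 10/19) → index 4
j=5: u_5=89/150 ∈ [21/38, 29/38) → index 7
j=6: u_6=52/75 ∈ [21/38, 29/38) → index 7
j=7: u_7=119/150 ∈ [29/38, 16/19) → index 8
j=8: u_8=67/75 ∈ [16/19, 1) → index 9
j=9: u_9=149/150 ∈ [16/19, 1) → index 9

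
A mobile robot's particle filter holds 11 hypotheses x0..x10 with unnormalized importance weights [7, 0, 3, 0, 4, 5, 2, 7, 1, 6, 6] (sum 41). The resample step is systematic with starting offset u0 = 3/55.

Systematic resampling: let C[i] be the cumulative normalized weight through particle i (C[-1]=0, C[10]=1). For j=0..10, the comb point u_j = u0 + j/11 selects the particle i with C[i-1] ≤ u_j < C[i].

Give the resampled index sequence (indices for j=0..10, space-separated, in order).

C = [7/41, 7/41, 10/41, 10/41, 14/41, 19/41, 21/41, 28/41, 29/41, 35/41, 1]
j=0: u_0=3/55 ∈ [0, 7/41) → index 0
j=1: u_1=8/55 ∈ [0, 7/41) → index 0
j=2: u_2=13/55 ∈ [7/41, 10/41) → index 2
j=3: u_3=18/55 ∈ [10/41, 14/41) → index 4
j=4: u_4=23/55 ∈ [14/41, 19/41) → index 5
j=5: u_5=28/55 ∈ [19/41, 21/41) → index 6
j=6: u_6=3/5 ∈ [21/41, 28/41) → index 7
j=7: u_7=38/55 ∈ [28/41, 29/41) → index 8
j=8: u_8=43/55 ∈ [29/41, 35/41) → index 9
j=9: u_9=48/55 ∈ [35/41, 1) → index 10
j=10: u_10=53/55 ∈ [35/41, 1) → index 10

0 0 2 4 5 6 7 8 9 10 10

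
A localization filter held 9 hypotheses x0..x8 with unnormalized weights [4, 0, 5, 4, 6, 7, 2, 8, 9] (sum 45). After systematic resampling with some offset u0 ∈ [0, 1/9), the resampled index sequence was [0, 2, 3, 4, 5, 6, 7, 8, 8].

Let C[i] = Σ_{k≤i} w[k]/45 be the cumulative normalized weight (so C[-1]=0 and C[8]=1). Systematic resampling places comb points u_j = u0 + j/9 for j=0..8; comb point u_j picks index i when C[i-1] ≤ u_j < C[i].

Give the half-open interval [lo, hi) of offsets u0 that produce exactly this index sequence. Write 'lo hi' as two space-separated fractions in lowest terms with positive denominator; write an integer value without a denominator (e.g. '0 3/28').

C = [4/45, 4/45, 1/5, 13/45, 19/45, 26/45, 28/45, 4/5, 1]
j=0 picked index 0: u0 ∈ [0, 4/45)
j=1 picked index 2: u0 ∈ [-1/45, 4/45)
j=2 picked index 3: u0 ∈ [-1/45, 1/15)
j=3 picked index 4: u0 ∈ [-2/45, 4/45)
j=4 picked index 5: u0 ∈ [-1/45, 2/15)
j=5 picked index 6: u0 ∈ [1/45, 1/15)
j=6 picked index 7: u0 ∈ [-2/45, 2/15)
j=7 picked index 8: u0 ∈ [1/45, 2/9)
j=8 picked index 8: u0 ∈ [-4/45, 1/9)
intersection: [1/45, 1/15)

1/45 1/15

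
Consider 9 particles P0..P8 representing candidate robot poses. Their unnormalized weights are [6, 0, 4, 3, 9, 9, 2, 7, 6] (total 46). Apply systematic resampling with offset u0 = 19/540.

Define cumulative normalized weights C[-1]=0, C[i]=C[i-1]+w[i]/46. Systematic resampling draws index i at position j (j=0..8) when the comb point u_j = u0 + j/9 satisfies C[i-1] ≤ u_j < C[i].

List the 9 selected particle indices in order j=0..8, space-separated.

0 2 3 4 5 5 6 7 8

C = [3/23, 3/23, 5/23, 13/46, 11/23, 31/46, 33/46, 20/23, 1]
j=0: u_0=19/540 ∈ [0, 3/23) → index 0
j=1: u_1=79/540 ∈ [3/23, 5/23) → index 2
j=2: u_2=139/540 ∈ [5/23, 13/46) → index 3
j=3: u_3=199/540 ∈ [13/46, 11/23) → index 4
j=4: u_4=259/540 ∈ [11/23, 31/46) → index 5
j=5: u_5=319/540 ∈ [11/23, 31/46) → index 5
j=6: u_6=379/540 ∈ [31/46, 33/46) → index 6
j=7: u_7=439/540 ∈ [33/46, 20/23) → index 7
j=8: u_8=499/540 ∈ [20/23, 1) → index 8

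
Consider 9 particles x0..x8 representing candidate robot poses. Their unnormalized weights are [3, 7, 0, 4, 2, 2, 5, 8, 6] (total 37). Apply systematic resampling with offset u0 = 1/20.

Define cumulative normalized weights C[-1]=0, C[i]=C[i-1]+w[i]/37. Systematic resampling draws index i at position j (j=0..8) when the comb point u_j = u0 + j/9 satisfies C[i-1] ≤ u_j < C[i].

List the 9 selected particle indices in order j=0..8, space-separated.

C = [3/37, 10/37, 10/37, 14/37, 16/37, 18/37, 23/37, 31/37, 1]
j=0: u_0=1/20 ∈ [0, 3/37) → index 0
j=1: u_1=29/180 ∈ [3/37, 10/37) → index 1
j=2: u_2=49/180 ∈ [10/37, 14/37) → index 3
j=3: u_3=23/60 ∈ [14/37, 16/37) → index 4
j=4: u_4=89/180 ∈ [18/37, 23/37) → index 6
j=5: u_5=109/180 ∈ [18/37, 23/37) → index 6
j=6: u_6=43/60 ∈ [23/37, 31/37) → index 7
j=7: u_7=149/180 ∈ [23/37, 31/37) → index 7
j=8: u_8=169/180 ∈ [31/37, 1) → index 8

0 1 3 4 6 6 7 7 8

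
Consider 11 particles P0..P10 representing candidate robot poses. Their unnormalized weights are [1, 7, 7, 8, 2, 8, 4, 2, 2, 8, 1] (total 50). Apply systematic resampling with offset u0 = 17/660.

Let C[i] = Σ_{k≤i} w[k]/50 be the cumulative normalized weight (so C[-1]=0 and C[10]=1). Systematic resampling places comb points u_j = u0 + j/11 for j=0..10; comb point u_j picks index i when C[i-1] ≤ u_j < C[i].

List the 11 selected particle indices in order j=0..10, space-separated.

1 1 2 2 3 4 5 6 7 9 9

C = [1/50, 4/25, 3/10, 23/50, 1/2, 33/50, 37/50, 39/50, 41/50, 49/50, 1]
j=0: u_0=17/660 ∈ [1/50, 4/25) → index 1
j=1: u_1=7/60 ∈ [1/50, 4/25) → index 1
j=2: u_2=137/660 ∈ [4/25, 3/10) → index 2
j=3: u_3=197/660 ∈ [4/25, 3/10) → index 2
j=4: u_4=257/660 ∈ [3/10, 23/50) → index 3
j=5: u_5=317/660 ∈ [23/50, 1/2) → index 4
j=6: u_6=377/660 ∈ [1/2, 33/50) → index 5
j=7: u_7=437/660 ∈ [33/50, 37/50) → index 6
j=8: u_8=497/660 ∈ [37/50, 39/50) → index 7
j=9: u_9=557/660 ∈ [41/50, 49/50) → index 9
j=10: u_10=617/660 ∈ [41/50, 49/50) → index 9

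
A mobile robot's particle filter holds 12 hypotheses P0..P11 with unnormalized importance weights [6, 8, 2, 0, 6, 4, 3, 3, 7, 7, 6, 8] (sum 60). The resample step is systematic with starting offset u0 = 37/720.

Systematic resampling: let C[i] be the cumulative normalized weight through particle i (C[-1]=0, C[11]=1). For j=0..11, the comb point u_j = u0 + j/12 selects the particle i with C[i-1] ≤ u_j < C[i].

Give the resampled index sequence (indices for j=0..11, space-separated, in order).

0 1 1 4 5 6 8 8 9 10 11 11

C = [1/10, 7/30, 4/15, 4/15, 11/30, 13/30, 29/60, 8/15, 13/20, 23/30, 13/15, 1]
j=0: u_0=37/720 ∈ [0, 1/10) → index 0
j=1: u_1=97/720 ∈ [1/10, 7/30) → index 1
j=2: u_2=157/720 ∈ [1/10, 7/30) → index 1
j=3: u_3=217/720 ∈ [4/15, 11/30) → index 4
j=4: u_4=277/720 ∈ [11/30, 13/30) → index 5
j=5: u_5=337/720 ∈ [13/30, 29/60) → index 6
j=6: u_6=397/720 ∈ [8/15, 13/20) → index 8
j=7: u_7=457/720 ∈ [8/15, 13/20) → index 8
j=8: u_8=517/720 ∈ [13/20, 23/30) → index 9
j=9: u_9=577/720 ∈ [23/30, 13/15) → index 10
j=10: u_10=637/720 ∈ [13/15, 1) → index 11
j=11: u_11=697/720 ∈ [13/15, 1) → index 11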